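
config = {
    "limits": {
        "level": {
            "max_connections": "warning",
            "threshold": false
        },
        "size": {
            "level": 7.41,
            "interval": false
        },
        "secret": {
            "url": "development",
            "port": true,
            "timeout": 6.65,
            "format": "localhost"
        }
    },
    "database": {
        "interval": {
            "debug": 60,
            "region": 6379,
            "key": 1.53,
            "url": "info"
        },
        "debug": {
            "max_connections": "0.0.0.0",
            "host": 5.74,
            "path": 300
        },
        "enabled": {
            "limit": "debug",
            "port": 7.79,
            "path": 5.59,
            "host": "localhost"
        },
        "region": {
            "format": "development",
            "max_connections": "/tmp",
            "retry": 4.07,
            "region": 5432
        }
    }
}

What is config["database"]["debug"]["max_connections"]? "0.0.0.0"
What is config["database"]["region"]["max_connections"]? "/tmp"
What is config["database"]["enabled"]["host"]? "localhost"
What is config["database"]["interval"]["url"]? "info"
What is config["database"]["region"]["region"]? 5432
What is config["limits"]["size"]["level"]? 7.41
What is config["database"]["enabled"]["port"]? 7.79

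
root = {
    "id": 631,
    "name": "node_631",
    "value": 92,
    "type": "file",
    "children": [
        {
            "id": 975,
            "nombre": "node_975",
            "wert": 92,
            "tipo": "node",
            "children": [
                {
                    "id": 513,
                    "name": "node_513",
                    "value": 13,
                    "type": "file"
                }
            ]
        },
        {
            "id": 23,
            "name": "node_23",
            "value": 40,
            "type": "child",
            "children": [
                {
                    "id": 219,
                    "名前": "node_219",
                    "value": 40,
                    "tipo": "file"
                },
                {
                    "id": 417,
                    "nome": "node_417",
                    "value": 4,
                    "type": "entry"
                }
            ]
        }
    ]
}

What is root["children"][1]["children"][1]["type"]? "entry"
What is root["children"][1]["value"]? 40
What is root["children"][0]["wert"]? 92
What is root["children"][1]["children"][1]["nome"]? "node_417"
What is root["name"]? "node_631"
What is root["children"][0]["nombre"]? "node_975"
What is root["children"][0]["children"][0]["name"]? "node_513"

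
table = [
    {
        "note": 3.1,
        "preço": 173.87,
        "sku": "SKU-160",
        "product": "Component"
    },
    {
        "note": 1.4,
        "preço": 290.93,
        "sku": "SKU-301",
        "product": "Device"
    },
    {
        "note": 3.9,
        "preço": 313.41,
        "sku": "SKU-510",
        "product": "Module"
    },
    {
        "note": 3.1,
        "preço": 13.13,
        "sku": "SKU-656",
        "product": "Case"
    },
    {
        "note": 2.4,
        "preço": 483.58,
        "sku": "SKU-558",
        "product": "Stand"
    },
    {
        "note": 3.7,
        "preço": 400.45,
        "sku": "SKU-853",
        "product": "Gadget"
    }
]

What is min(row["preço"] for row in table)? 13.13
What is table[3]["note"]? 3.1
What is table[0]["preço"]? 173.87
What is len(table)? 6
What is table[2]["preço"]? 313.41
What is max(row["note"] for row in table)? 3.9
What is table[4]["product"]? "Stand"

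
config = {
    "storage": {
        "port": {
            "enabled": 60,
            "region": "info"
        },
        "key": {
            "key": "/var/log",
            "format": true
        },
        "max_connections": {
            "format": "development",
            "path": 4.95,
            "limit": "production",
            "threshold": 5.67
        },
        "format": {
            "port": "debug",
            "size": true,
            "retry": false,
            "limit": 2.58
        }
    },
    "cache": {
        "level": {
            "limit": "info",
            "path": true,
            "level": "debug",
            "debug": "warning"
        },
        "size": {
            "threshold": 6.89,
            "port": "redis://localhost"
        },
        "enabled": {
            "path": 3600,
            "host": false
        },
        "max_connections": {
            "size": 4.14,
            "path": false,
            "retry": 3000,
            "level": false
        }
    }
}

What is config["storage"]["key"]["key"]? "/var/log"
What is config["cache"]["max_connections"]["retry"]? 3000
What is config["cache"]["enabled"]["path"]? 3600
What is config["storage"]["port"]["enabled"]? 60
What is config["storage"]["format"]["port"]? "debug"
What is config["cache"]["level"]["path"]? True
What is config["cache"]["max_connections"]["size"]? 4.14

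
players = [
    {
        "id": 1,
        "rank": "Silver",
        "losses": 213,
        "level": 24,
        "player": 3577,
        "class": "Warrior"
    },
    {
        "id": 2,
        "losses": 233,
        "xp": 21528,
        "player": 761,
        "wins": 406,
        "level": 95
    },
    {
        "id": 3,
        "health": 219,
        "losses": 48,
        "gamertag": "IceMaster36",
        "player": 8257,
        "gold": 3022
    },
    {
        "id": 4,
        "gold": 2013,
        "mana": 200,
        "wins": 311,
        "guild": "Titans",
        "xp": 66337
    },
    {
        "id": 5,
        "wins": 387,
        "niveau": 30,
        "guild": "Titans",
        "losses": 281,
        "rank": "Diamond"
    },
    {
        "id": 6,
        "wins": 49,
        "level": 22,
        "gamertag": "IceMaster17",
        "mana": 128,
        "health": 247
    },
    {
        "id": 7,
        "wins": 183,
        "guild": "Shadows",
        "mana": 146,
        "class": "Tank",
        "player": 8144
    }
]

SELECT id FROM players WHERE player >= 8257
[3]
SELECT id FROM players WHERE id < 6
[1, 2, 3, 4, 5]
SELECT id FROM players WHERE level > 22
[1, 2]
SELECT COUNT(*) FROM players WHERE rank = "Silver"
1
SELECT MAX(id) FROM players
7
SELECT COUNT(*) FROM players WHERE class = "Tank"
1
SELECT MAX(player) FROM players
8257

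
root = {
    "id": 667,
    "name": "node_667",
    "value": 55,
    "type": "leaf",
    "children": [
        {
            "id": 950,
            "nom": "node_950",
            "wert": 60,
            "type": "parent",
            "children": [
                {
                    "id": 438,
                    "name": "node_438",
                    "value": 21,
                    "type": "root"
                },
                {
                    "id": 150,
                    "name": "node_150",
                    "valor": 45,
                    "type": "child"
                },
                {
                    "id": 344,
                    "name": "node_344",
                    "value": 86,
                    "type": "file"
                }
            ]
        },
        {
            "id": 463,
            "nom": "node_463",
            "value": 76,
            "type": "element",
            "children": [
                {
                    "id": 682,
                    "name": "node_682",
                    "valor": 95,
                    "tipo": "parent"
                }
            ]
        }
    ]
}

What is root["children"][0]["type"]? "parent"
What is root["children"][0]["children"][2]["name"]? "node_344"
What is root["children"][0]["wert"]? 60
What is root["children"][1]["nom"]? "node_463"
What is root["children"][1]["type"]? "element"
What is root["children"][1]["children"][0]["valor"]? 95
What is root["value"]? 55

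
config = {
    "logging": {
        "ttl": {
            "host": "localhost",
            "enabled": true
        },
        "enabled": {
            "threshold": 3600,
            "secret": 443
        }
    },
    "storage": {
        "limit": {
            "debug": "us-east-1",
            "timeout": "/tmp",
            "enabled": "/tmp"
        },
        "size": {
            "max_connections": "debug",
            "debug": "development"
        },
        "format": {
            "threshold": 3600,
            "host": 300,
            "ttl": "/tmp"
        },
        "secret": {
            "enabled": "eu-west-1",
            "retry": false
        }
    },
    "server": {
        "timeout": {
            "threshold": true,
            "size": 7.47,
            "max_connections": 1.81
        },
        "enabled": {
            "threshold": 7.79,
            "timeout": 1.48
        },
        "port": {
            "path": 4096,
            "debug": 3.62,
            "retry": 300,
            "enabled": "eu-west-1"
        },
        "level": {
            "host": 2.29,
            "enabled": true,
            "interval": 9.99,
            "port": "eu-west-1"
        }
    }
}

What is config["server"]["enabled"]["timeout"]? 1.48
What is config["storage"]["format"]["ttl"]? "/tmp"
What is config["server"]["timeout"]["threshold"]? True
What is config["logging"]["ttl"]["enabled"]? True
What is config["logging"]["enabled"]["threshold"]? 3600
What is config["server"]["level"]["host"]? 2.29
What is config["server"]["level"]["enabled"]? True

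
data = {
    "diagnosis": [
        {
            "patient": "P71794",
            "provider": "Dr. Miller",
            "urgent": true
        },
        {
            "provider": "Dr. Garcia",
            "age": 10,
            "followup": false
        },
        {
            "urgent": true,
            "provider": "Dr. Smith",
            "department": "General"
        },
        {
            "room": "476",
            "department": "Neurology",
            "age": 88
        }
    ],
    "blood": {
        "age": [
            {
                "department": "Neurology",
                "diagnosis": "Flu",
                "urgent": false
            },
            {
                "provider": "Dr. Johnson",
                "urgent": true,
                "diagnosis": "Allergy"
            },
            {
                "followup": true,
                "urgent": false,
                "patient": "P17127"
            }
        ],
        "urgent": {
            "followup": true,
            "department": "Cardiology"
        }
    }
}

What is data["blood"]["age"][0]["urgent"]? False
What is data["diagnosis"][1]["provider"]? "Dr. Garcia"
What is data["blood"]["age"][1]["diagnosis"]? "Allergy"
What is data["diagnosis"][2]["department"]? "General"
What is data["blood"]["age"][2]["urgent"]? False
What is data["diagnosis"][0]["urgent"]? True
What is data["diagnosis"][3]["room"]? "476"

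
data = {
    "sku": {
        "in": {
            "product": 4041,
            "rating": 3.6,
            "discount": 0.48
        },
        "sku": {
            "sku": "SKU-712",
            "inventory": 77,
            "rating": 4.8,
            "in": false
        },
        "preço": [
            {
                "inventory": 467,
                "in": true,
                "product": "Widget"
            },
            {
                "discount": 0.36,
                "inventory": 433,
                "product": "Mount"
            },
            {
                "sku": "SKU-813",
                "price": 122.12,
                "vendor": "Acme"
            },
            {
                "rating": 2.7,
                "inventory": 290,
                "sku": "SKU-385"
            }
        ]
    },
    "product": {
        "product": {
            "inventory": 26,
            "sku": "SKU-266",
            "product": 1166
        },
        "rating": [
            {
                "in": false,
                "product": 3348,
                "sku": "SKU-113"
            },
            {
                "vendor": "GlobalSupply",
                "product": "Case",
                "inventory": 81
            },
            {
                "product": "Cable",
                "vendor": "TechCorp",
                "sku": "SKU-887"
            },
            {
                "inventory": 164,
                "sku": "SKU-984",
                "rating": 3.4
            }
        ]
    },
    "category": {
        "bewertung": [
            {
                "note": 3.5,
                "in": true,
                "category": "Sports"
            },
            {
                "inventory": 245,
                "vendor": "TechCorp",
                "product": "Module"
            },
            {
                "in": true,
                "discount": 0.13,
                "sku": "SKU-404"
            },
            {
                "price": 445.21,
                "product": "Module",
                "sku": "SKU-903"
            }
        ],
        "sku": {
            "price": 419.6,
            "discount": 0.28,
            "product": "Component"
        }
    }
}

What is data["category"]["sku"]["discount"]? 0.28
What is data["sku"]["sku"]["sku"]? "SKU-712"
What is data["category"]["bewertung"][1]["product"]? "Module"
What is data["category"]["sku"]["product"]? "Component"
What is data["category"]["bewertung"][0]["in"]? True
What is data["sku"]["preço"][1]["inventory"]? 433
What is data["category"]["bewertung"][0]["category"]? "Sports"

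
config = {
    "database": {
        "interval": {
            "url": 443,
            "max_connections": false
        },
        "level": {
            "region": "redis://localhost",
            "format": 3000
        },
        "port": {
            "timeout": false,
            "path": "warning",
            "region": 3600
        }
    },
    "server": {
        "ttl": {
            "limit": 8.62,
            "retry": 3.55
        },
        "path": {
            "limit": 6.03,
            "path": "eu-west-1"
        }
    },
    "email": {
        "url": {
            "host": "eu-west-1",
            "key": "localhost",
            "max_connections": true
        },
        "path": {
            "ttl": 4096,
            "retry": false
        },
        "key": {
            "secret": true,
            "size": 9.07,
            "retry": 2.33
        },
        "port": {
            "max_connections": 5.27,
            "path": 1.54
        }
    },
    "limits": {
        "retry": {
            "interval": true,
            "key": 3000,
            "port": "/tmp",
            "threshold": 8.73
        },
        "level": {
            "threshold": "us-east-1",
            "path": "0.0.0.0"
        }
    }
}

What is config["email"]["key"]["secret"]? True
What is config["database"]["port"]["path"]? "warning"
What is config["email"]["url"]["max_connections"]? True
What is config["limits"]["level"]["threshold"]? "us-east-1"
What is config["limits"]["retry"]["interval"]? True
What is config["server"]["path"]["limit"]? 6.03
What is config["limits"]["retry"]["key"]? 3000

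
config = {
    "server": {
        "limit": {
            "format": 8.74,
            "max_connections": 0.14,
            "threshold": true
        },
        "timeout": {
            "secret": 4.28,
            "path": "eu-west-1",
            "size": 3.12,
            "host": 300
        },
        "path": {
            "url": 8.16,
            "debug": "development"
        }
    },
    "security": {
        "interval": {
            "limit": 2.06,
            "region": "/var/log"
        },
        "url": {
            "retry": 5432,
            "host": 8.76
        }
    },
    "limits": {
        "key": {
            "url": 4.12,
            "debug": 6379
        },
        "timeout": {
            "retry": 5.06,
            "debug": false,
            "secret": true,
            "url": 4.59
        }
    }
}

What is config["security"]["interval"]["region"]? "/var/log"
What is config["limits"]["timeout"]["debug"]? False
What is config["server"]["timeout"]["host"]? 300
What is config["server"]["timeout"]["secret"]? 4.28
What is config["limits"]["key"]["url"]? 4.12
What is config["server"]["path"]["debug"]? "development"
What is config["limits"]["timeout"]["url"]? 4.59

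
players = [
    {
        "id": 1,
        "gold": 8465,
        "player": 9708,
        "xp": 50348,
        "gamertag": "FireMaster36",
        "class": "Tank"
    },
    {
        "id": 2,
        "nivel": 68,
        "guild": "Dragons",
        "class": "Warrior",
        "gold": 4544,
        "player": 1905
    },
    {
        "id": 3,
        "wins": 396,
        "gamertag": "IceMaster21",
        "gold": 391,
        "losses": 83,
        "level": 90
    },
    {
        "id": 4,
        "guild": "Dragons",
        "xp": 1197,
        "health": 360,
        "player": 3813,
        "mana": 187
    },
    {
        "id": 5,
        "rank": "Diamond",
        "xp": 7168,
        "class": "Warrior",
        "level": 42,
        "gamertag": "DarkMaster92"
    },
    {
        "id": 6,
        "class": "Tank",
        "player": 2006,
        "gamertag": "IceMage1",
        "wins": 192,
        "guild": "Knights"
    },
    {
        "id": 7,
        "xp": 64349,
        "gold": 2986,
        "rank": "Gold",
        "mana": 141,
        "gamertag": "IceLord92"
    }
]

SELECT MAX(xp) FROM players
64349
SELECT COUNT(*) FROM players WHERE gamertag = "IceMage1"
1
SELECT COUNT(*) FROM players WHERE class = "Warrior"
2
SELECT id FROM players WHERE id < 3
[1, 2]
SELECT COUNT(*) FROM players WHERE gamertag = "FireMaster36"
1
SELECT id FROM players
[1, 2, 3, 4, 5, 6, 7]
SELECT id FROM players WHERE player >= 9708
[1]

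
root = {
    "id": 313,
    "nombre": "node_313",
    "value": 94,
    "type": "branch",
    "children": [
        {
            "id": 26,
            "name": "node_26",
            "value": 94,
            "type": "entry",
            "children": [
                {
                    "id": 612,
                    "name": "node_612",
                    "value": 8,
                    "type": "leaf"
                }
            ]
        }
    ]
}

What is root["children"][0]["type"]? "entry"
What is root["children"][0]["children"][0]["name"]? "node_612"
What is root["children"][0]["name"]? "node_26"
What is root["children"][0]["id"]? 26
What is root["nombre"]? "node_313"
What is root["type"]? "branch"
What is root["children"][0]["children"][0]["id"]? 612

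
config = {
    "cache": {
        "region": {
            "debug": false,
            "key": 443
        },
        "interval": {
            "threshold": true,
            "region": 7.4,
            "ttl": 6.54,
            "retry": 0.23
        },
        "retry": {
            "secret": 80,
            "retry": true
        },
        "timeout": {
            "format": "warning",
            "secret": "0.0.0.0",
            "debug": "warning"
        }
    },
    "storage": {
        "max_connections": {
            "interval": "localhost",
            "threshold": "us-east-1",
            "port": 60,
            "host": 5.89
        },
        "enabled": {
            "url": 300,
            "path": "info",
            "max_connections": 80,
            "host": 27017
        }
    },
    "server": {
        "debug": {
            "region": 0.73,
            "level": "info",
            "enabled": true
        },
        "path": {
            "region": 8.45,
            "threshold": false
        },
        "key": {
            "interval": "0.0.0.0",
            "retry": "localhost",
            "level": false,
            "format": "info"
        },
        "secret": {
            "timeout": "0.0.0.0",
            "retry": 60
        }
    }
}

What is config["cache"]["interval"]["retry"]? 0.23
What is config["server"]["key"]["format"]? "info"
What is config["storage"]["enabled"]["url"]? 300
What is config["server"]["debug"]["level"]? "info"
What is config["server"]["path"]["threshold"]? False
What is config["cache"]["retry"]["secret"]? 80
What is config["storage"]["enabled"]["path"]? "info"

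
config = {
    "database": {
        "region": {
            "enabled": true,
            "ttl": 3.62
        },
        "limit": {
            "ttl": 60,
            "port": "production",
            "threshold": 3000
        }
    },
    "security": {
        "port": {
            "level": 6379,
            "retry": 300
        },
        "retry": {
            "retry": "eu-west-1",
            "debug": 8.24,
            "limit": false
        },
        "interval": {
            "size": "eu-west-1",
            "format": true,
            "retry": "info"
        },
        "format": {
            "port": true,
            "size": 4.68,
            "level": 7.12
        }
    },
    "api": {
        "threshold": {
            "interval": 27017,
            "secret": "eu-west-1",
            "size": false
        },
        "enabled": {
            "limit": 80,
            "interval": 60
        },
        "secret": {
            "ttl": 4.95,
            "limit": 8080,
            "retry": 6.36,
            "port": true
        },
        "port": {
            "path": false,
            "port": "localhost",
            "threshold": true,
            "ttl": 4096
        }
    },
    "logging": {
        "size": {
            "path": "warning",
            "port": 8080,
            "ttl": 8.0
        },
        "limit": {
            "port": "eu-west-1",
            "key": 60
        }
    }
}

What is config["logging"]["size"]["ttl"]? 8.0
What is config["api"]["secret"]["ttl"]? 4.95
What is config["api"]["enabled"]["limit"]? 80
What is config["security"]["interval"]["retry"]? "info"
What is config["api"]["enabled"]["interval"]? 60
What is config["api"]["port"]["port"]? "localhost"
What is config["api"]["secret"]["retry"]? 6.36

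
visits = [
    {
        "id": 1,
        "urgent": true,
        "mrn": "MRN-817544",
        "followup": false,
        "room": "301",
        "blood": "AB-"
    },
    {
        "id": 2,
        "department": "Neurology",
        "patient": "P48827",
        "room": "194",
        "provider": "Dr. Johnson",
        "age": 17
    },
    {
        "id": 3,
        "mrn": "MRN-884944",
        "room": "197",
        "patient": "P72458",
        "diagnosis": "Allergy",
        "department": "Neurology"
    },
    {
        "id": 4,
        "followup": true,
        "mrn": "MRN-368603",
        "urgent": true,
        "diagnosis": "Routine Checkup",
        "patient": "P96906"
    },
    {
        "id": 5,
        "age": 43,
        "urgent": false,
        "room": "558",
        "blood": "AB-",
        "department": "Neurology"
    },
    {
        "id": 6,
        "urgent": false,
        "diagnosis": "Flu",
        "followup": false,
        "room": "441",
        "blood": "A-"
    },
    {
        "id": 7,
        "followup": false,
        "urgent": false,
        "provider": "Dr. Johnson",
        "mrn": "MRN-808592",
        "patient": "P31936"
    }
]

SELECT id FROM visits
[1, 2, 3, 4, 5, 6, 7]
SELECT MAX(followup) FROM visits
True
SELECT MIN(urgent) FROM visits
False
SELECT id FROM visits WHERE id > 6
[7]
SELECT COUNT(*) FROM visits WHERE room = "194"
1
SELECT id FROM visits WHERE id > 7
[]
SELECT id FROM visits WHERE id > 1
[2, 3, 4, 5, 6, 7]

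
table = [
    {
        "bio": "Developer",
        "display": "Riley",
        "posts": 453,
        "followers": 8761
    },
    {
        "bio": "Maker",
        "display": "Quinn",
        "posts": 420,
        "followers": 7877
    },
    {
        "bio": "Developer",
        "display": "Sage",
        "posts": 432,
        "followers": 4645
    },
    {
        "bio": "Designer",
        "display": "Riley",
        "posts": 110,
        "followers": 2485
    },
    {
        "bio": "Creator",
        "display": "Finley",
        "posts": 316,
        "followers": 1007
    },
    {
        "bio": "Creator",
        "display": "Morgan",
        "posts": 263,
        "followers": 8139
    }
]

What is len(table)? 6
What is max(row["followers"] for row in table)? 8761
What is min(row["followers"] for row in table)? 1007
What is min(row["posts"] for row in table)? 110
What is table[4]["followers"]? 1007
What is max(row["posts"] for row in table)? 453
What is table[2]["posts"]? 432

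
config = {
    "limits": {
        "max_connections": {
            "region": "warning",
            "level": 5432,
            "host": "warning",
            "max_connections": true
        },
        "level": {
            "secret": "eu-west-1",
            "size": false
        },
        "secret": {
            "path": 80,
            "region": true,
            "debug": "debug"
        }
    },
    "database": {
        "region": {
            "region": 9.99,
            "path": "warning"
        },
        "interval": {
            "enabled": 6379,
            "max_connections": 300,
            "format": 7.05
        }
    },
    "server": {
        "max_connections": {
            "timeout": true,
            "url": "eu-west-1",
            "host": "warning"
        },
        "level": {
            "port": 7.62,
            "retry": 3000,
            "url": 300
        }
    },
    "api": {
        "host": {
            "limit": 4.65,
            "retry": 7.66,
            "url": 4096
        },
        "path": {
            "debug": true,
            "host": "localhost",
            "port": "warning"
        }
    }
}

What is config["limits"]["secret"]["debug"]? "debug"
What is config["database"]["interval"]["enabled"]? 6379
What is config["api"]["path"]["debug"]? True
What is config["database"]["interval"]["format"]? 7.05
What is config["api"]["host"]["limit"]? 4.65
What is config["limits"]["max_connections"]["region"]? "warning"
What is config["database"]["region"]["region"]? 9.99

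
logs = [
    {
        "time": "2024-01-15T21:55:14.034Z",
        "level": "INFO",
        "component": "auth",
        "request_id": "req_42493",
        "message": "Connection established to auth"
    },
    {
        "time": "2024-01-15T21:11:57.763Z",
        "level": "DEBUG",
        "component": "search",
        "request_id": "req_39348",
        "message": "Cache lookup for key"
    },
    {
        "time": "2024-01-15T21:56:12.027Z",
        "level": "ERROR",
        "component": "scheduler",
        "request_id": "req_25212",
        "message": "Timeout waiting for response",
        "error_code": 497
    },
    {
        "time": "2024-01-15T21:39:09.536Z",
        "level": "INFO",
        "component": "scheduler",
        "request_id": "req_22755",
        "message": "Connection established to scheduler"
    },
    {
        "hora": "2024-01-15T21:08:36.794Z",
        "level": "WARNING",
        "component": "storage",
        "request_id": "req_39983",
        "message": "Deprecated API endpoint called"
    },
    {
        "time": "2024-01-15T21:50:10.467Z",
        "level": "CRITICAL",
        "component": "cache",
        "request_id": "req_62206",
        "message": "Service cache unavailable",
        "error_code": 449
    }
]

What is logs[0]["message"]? "Connection established to auth"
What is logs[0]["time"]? "2024-01-15T21:55:14.034Z"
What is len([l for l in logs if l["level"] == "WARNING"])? 1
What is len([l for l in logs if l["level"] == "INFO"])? 2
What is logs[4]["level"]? "WARNING"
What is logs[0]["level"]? "INFO"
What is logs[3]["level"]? "INFO"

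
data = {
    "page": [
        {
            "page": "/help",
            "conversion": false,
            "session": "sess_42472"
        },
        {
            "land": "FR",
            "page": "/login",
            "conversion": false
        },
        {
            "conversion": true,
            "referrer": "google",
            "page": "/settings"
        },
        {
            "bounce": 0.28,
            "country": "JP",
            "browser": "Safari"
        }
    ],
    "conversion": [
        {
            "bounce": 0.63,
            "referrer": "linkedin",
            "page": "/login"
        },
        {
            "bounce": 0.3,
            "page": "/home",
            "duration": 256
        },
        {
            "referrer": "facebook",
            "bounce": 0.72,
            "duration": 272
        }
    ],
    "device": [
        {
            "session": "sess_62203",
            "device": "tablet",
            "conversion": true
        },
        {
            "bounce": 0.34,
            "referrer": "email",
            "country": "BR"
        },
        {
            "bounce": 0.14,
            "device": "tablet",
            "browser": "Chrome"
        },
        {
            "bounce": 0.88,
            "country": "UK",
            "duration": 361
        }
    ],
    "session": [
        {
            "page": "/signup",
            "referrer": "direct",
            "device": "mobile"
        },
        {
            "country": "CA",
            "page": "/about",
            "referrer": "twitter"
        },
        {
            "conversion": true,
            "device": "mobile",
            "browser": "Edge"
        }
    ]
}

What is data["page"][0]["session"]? "sess_42472"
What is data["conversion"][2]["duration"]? 272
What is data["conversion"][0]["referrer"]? "linkedin"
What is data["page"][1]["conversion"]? False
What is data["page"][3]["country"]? "JP"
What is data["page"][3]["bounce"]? 0.28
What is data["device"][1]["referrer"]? "email"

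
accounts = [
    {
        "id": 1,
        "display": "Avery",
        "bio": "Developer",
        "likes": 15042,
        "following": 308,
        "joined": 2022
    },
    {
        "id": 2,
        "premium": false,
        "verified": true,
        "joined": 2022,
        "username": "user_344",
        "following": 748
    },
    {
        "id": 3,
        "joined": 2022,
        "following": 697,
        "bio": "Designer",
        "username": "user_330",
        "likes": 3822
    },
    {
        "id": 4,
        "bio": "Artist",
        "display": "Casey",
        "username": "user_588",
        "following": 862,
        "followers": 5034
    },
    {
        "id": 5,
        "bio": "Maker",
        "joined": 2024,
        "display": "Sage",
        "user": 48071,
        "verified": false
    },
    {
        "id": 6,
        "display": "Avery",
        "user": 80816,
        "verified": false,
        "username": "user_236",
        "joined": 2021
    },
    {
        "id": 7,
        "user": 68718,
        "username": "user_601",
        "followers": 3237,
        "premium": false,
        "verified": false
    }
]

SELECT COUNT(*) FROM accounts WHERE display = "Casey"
1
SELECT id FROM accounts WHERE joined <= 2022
[1, 2, 3, 6]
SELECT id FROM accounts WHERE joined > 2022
[5]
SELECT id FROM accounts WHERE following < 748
[1, 3]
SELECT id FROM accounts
[1, 2, 3, 4, 5, 6, 7]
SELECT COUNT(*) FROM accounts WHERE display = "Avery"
2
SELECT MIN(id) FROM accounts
1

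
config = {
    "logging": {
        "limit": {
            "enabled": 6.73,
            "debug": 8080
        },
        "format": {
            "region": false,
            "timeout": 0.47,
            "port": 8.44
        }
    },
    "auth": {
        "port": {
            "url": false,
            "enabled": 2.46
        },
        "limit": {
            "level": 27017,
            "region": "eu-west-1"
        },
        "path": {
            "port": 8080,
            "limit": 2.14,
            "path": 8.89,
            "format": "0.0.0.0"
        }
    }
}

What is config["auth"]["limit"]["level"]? 27017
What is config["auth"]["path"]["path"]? 8.89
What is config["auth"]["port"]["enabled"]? 2.46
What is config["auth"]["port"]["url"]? False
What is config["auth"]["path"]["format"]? "0.0.0.0"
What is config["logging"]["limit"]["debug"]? 8080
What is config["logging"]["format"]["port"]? 8.44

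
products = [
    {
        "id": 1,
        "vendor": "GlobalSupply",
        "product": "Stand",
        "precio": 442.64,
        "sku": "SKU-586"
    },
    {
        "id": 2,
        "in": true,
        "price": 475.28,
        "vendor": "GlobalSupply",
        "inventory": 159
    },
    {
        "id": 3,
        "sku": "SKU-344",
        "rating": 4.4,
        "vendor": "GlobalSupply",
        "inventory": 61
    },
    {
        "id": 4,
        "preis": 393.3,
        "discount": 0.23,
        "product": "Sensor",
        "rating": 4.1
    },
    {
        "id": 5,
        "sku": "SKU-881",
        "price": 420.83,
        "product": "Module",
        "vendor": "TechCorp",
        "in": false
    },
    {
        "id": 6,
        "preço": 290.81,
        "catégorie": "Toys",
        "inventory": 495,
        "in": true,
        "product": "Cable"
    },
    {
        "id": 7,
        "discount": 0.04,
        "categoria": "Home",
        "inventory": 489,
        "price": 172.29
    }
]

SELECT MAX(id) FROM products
7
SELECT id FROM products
[1, 2, 3, 4, 5, 6, 7]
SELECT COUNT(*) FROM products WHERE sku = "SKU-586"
1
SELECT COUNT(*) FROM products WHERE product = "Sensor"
1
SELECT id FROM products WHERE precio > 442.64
[]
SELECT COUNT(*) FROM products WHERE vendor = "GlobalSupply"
3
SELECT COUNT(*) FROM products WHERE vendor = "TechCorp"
1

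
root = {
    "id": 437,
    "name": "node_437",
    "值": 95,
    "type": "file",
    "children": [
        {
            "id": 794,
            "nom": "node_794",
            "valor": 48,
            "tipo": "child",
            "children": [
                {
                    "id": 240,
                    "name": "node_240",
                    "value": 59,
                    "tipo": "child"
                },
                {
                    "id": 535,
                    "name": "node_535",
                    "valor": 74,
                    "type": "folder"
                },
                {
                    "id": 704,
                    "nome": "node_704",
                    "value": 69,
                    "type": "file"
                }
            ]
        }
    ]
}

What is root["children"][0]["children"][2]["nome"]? "node_704"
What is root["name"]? "node_437"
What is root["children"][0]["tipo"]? "child"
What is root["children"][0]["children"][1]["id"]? 535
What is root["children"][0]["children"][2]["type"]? "file"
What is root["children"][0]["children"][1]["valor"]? 74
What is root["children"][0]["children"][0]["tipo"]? "child"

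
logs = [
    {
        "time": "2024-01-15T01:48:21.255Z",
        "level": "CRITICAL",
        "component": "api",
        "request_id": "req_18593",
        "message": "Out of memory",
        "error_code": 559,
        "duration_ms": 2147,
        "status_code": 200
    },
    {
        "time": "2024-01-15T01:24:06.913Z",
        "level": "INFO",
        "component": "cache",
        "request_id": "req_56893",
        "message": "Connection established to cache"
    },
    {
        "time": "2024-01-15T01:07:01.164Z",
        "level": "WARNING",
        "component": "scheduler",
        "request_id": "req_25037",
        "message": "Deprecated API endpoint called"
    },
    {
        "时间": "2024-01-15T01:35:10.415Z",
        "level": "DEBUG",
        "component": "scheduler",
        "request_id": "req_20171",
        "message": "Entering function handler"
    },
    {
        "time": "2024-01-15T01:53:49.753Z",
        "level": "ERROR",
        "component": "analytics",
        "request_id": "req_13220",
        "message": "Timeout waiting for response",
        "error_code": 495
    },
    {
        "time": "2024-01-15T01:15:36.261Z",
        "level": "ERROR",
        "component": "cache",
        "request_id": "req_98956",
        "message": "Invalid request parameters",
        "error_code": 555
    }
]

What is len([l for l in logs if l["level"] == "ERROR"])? 2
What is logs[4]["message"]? "Timeout waiting for response"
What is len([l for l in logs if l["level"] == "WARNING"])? 1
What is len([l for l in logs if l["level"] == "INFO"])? 1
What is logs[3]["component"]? "scheduler"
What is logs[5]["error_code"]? 555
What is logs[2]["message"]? "Deprecated API endpoint called"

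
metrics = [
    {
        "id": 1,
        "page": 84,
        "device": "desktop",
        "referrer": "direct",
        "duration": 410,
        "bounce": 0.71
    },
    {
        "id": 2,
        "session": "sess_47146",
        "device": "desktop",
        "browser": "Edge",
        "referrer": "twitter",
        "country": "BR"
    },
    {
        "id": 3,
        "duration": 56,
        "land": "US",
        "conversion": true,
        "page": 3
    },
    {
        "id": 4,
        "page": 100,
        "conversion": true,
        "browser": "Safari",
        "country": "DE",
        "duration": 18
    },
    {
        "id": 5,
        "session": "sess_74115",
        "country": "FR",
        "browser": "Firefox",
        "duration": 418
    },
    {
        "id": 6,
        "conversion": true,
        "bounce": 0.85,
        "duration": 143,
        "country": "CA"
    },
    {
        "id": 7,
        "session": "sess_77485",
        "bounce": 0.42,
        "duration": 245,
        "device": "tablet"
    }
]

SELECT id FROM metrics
[1, 2, 3, 4, 5, 6, 7]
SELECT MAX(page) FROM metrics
100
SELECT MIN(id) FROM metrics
1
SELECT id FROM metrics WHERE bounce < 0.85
[1, 7]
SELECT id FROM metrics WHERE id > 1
[2, 3, 4, 5, 6, 7]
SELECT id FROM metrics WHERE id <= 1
[1]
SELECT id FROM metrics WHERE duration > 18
[1, 3, 5, 6, 7]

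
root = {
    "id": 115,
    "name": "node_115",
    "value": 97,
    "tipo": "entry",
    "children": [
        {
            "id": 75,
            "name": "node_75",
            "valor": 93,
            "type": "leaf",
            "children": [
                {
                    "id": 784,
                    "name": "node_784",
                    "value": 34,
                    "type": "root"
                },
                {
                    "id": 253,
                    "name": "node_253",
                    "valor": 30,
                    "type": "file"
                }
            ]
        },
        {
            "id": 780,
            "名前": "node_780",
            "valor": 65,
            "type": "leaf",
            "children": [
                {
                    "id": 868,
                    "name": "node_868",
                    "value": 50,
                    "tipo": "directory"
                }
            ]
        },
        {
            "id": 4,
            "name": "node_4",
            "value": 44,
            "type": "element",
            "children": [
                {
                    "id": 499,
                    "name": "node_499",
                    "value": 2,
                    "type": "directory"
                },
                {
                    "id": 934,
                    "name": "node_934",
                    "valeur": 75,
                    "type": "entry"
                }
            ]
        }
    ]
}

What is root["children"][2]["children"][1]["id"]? 934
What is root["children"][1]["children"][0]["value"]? 50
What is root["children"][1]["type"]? "leaf"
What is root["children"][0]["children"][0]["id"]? 784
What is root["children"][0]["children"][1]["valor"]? 30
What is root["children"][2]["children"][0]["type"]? "directory"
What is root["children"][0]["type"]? "leaf"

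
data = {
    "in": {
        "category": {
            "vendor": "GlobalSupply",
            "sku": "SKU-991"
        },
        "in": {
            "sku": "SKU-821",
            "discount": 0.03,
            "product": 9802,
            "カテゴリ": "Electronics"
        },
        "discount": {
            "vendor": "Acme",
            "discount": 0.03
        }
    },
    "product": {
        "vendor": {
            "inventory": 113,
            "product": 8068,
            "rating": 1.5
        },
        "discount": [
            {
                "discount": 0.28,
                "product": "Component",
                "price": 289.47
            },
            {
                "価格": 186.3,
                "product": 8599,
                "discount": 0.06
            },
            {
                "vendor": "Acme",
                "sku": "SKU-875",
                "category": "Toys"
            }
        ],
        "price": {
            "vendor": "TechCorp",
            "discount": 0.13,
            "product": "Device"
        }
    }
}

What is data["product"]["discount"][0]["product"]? "Component"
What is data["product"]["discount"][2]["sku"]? "SKU-875"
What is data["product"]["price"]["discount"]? 0.13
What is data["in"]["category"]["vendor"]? "GlobalSupply"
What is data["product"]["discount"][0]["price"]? 289.47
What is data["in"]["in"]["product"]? 9802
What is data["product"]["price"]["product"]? "Device"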